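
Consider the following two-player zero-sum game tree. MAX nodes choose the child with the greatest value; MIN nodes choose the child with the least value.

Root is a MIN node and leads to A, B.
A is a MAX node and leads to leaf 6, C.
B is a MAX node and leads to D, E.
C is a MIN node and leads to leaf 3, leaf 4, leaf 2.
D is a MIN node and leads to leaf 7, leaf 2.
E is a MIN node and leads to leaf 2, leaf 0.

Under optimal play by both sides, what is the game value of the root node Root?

C (MIN): min(3, 4, 2) = 2
A (MAX): max(6, 2) = 6
D (MIN): min(7, 2) = 2
E (MIN): min(2, 0) = 0
B (MAX): max(2, 0) = 2
Root (MIN): min(6, 2) = 2

2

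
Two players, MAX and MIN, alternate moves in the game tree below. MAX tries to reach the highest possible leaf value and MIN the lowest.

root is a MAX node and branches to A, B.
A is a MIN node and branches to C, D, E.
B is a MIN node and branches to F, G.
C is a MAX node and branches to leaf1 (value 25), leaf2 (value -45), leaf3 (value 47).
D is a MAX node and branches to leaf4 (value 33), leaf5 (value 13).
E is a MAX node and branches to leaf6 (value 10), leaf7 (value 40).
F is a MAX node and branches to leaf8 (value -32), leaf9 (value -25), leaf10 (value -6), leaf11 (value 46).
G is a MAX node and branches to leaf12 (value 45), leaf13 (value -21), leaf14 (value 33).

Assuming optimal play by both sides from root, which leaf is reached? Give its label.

leaf12

C (MAX): max(25, -45, 47) = 47
D (MAX): max(33, 13) = 33
E (MAX): max(10, 40) = 40
A (MIN): min(47, 33, 40) = 33
F (MAX): max(-32, -25, -6, 46) = 46
G (MAX): max(45, -21, 33) = 45
B (MIN): min(46, 45) = 45
root (MAX): max(33, 45) = 45
At root, MAX picks B (highest: 45).
At B, MIN picks G (lowest: 45).
At G, MAX picks leaf12 (highest: 45).
Terminal value 45.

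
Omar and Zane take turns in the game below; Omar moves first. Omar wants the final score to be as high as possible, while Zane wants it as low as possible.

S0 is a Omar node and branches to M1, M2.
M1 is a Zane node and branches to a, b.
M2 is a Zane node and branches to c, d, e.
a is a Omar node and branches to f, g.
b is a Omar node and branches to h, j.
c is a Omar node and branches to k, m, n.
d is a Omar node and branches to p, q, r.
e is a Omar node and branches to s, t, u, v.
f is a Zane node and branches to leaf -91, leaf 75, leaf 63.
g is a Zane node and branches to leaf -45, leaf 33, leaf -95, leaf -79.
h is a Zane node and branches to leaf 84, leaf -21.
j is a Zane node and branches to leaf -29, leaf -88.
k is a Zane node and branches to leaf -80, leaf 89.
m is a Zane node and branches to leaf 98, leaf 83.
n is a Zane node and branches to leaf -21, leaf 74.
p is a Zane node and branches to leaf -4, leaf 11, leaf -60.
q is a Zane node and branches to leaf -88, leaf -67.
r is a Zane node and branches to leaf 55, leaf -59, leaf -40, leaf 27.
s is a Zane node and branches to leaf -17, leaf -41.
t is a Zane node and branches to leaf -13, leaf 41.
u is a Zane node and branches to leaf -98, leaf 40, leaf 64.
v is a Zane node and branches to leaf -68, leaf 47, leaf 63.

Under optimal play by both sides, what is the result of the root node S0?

f (Zane): min(-91, 75, 63) = -91
g (Zane): min(-45, 33, -95, -79) = -95
a (Omar): max(-91, -95) = -91
h (Zane): min(84, -21) = -21
j (Zane): min(-29, -88) = -88
b (Omar): max(-21, -88) = -21
M1 (Zane): min(-91, -21) = -91
k (Zane): min(-80, 89) = -80
m (Zane): min(98, 83) = 83
n (Zane): min(-21, 74) = -21
c (Omar): max(-80, 83, -21) = 83
p (Zane): min(-4, 11, -60) = -60
q (Zane): min(-88, -67) = -88
r (Zane): min(55, -59, -40, 27) = -59
d (Omar): max(-60, -88, -59) = -59
s (Zane): min(-17, -41) = -41
t (Zane): min(-13, 41) = -13
u (Zane): min(-98, 40, 64) = -98
v (Zane): min(-68, 47, 63) = -68
e (Omar): max(-41, -13, -98, -68) = -13
M2 (Zane): min(83, -59, -13) = -59
S0 (Omar): max(-91, -59) = -59

-59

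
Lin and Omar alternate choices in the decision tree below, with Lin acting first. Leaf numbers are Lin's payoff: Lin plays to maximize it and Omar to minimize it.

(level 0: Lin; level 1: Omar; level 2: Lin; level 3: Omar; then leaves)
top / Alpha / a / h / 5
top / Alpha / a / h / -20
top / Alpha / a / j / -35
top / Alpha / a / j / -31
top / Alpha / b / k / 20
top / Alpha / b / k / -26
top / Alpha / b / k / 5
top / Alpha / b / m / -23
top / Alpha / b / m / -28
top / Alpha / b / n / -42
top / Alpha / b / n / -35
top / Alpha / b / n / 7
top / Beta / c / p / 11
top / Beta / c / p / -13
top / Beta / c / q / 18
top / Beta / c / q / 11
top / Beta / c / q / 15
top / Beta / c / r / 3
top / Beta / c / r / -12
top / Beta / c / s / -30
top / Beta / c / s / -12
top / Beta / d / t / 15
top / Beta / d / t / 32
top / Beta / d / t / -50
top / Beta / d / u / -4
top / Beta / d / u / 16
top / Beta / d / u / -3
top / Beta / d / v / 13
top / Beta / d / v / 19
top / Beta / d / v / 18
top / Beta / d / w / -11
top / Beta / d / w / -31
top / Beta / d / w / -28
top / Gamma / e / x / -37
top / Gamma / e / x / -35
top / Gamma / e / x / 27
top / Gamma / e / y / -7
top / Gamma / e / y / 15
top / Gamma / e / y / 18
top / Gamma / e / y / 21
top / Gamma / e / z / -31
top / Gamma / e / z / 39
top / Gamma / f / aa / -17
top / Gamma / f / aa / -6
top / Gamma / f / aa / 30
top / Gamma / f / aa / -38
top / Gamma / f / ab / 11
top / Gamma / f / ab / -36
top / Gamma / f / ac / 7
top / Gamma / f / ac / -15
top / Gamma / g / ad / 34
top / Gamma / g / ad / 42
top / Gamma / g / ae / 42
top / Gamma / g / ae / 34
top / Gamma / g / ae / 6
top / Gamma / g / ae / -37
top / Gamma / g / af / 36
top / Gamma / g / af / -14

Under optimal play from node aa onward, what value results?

aa (Omar): min(-17, -6, 30, -38) = -38

-38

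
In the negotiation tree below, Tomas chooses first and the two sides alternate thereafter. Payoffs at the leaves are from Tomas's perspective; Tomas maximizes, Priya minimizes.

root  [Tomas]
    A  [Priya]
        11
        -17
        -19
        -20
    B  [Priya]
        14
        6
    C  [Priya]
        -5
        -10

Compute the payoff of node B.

6

B (Priya): min(14, 6) = 6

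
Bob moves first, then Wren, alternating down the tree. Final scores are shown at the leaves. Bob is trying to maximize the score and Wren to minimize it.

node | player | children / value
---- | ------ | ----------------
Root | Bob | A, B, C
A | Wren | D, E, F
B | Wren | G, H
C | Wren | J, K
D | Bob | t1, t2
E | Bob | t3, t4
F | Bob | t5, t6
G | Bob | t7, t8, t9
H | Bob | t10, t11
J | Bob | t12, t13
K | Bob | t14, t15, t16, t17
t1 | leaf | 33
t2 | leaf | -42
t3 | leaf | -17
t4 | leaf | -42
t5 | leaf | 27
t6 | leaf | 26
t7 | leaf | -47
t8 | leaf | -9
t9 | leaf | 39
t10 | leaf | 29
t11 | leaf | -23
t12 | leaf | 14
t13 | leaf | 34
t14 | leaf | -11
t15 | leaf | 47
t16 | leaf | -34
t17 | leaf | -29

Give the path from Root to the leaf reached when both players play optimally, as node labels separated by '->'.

D (Bob): max(33, -42) = 33
E (Bob): max(-17, -42) = -17
F (Bob): max(27, 26) = 27
A (Wren): min(33, -17, 27) = -17
G (Bob): max(-47, -9, 39) = 39
H (Bob): max(29, -23) = 29
B (Wren): min(39, 29) = 29
J (Bob): max(14, 34) = 34
K (Bob): max(-11, 47, -34, -29) = 47
C (Wren): min(34, 47) = 34
Root (Bob): max(-17, 29, 34) = 34
At Root, Bob picks C (highest: 34).
At C, Wren picks J (lowest: 34).
At J, Bob picks t13 (highest: 34).
Terminal value 34.

Root -> C -> J -> t13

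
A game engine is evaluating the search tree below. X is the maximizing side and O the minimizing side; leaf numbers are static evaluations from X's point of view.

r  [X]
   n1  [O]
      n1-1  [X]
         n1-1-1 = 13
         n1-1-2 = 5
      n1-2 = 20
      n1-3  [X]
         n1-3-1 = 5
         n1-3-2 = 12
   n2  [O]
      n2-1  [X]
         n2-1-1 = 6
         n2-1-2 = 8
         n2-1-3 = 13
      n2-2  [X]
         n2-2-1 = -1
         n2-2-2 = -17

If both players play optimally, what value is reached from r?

n1-1 (X): max(13, 5) = 13
n1-3 (X): max(5, 12) = 12
n1 (O): min(13, 20, 12) = 12
n2-1 (X): max(6, 8, 13) = 13
n2-2 (X): max(-1, -17) = -1
n2 (O): min(13, -1) = -1
r (X): max(12, -1) = 12

12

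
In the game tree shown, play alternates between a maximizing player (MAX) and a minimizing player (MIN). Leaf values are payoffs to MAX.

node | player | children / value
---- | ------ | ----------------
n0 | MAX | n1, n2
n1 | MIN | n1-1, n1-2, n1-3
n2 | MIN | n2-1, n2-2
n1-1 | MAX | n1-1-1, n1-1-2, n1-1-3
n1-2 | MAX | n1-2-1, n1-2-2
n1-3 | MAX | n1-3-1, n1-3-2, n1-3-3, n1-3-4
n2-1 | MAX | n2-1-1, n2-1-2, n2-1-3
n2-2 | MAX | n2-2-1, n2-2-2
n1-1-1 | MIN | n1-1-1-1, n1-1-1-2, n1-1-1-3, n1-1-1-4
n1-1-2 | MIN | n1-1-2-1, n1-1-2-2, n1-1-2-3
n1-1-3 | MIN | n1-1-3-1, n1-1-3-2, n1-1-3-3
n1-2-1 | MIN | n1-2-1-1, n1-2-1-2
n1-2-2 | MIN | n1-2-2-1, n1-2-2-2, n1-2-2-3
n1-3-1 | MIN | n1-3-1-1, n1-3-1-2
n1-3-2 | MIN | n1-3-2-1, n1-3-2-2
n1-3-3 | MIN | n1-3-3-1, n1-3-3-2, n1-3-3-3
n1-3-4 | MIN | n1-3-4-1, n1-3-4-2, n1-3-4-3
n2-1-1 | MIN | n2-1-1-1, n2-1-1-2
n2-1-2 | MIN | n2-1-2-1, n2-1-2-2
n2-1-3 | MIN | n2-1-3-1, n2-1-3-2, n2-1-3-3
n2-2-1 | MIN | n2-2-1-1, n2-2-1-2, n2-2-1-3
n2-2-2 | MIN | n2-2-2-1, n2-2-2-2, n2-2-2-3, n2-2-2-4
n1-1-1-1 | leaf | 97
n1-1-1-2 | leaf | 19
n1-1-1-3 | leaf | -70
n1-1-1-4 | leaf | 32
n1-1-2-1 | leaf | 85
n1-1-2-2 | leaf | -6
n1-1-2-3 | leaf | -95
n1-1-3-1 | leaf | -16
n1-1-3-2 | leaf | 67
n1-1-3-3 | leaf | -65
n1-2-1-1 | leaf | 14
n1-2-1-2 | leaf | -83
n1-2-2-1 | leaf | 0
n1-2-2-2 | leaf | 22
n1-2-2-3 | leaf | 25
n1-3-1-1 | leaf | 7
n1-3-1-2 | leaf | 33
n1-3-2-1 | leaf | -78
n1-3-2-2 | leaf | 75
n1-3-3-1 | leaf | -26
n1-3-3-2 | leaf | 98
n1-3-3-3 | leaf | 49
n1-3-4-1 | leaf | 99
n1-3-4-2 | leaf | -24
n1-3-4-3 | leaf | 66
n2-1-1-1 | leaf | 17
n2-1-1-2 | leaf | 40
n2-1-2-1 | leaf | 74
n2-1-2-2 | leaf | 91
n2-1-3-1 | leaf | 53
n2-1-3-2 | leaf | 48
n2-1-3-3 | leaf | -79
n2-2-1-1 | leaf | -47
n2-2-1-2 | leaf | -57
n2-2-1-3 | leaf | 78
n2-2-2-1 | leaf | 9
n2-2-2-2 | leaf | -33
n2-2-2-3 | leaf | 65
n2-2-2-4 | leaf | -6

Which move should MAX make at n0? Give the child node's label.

n2

n1-1-1 (MIN): min(97, 19, -70, 32) = -70
n1-1-2 (MIN): min(85, -6, -95) = -95
n1-1-3 (MIN): min(-16, 67, -65) = -65
n1-1 (MAX): max(-70, -95, -65) = -65
n1-2-1 (MIN): min(14, -83) = -83
n1-2-2 (MIN): min(0, 22, 25) = 0
n1-2 (MAX): max(-83, 0) = 0
n1-3-1 (MIN): min(7, 33) = 7
n1-3-2 (MIN): min(-78, 75) = -78
n1-3-3 (MIN): min(-26, 98, 49) = -26
n1-3-4 (MIN): min(99, -24, 66) = -24
n1-3 (MAX): max(7, -78, -26, -24) = 7
n1 (MIN): min(-65, 0, 7) = -65
n2-1-1 (MIN): min(17, 40) = 17
n2-1-2 (MIN): min(74, 91) = 74
n2-1-3 (MIN): min(53, 48, -79) = -79
n2-1 (MAX): max(17, 74, -79) = 74
n2-2-1 (MIN): min(-47, -57, 78) = -57
n2-2-2 (MIN): min(9, -33, 65, -6) = -33
n2-2 (MAX): max(-57, -33) = -33
n2 (MIN): min(74, -33) = -33
n0 (MAX): max(-65, -33) = -33
MAX at n0 wants the highest of {n1=-65, n2=-33}, so chooses n2.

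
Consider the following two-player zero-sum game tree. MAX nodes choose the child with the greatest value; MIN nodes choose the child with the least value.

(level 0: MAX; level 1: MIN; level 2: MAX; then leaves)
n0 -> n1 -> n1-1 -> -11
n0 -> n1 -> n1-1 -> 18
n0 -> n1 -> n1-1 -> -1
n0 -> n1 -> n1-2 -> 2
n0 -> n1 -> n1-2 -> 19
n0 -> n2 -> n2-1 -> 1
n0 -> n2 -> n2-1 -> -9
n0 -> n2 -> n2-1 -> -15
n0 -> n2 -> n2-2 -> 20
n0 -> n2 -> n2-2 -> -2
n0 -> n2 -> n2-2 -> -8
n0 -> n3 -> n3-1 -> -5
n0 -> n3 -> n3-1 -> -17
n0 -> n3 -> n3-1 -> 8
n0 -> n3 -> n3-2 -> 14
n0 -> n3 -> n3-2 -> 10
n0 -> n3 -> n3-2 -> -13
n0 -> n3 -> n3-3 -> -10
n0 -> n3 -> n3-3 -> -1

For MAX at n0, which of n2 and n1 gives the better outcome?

n1

n2-1 (MAX): max(1, -9, -15) = 1
n2-2 (MAX): max(20, -2, -8) = 20
n2 (MIN): min(1, 20) = 1
n1-1 (MAX): max(-11, 18, -1) = 18
n1-2 (MAX): max(2, 19) = 19
n1 (MIN): min(18, 19) = 18
MAX prefers the higher value; n2=1, n1=18. n1 is better since 18 > 1.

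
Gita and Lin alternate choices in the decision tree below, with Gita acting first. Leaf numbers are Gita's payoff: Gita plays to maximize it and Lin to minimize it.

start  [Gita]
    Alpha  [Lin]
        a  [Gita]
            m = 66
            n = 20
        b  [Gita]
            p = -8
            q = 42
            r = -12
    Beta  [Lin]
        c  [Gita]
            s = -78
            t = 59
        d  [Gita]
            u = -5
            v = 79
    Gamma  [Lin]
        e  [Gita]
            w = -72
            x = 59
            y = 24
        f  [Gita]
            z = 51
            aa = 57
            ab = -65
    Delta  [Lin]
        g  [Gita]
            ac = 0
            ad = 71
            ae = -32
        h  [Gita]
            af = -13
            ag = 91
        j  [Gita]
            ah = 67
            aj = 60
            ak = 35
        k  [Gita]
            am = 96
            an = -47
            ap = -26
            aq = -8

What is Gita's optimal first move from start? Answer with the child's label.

a (Gita): max(66, 20) = 66
b (Gita): max(-8, 42, -12) = 42
Alpha (Lin): min(66, 42) = 42
c (Gita): max(-78, 59) = 59
d (Gita): max(-5, 79) = 79
Beta (Lin): min(59, 79) = 59
e (Gita): max(-72, 59, 24) = 59
f (Gita): max(51, 57, -65) = 57
Gamma (Lin): min(59, 57) = 57
g (Gita): max(0, 71, -32) = 71
h (Gita): max(-13, 91) = 91
j (Gita): max(67, 60, 35) = 67
k (Gita): max(96, -47, -26, -8) = 96
Delta (Lin): min(71, 91, 67, 96) = 67
start (Gita): max(42, 59, 57, 67) = 67
Gita at start wants the highest of {Alpha=42, Beta=59, Gamma=57, Delta=67}, so chooses Delta.

Delta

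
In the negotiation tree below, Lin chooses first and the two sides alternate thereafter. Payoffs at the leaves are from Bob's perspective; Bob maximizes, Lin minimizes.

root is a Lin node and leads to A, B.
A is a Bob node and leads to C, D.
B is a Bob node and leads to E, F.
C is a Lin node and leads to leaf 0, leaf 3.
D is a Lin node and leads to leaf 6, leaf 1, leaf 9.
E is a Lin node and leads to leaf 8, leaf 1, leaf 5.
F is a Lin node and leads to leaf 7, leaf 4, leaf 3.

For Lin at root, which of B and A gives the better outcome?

A

E (Lin): min(8, 1, 5) = 1
F (Lin): min(7, 4, 3) = 3
B (Bob): max(1, 3) = 3
C (Lin): min(0, 3) = 0
D (Lin): min(6, 1, 9) = 1
A (Bob): max(0, 1) = 1
Lin prefers the lower value; B=3, A=1. A is better since 1 < 3.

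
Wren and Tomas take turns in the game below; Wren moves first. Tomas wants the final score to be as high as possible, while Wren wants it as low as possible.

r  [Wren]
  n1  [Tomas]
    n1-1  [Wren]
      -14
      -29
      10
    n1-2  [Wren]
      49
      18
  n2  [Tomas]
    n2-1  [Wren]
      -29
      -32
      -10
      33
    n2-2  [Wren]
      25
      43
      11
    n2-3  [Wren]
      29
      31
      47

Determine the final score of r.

n1-1 (Wren): min(-14, -29, 10) = -29
n1-2 (Wren): min(49, 18) = 18
n1 (Tomas): max(-29, 18) = 18
n2-1 (Wren): min(-29, -32, -10, 33) = -32
n2-2 (Wren): min(25, 43, 11) = 11
n2-3 (Wren): min(29, 31, 47) = 29
n2 (Tomas): max(-32, 11, 29) = 29
r (Wren): min(18, 29) = 18

18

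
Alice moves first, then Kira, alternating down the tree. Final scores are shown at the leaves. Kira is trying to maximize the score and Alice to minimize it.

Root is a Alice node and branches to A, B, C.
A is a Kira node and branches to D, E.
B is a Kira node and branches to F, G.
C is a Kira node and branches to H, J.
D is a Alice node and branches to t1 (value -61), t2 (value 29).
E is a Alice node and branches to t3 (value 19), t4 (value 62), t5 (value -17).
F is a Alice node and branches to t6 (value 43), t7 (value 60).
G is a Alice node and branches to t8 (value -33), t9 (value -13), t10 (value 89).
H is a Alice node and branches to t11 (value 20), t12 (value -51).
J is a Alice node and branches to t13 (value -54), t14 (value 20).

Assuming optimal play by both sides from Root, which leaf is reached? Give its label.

t12

D (Alice): min(-61, 29) = -61
E (Alice): min(19, 62, -17) = -17
A (Kira): max(-61, -17) = -17
F (Alice): min(43, 60) = 43
G (Alice): min(-33, -13, 89) = -33
B (Kira): max(43, -33) = 43
H (Alice): min(20, -51) = -51
J (Alice): min(-54, 20) = -54
C (Kira): max(-51, -54) = -51
Root (Alice): min(-17, 43, -51) = -51
At Root, Alice picks C (lowest: -51).
At C, Kira picks H (highest: -51).
At H, Alice picks t12 (lowest: -51).
Terminal value -51.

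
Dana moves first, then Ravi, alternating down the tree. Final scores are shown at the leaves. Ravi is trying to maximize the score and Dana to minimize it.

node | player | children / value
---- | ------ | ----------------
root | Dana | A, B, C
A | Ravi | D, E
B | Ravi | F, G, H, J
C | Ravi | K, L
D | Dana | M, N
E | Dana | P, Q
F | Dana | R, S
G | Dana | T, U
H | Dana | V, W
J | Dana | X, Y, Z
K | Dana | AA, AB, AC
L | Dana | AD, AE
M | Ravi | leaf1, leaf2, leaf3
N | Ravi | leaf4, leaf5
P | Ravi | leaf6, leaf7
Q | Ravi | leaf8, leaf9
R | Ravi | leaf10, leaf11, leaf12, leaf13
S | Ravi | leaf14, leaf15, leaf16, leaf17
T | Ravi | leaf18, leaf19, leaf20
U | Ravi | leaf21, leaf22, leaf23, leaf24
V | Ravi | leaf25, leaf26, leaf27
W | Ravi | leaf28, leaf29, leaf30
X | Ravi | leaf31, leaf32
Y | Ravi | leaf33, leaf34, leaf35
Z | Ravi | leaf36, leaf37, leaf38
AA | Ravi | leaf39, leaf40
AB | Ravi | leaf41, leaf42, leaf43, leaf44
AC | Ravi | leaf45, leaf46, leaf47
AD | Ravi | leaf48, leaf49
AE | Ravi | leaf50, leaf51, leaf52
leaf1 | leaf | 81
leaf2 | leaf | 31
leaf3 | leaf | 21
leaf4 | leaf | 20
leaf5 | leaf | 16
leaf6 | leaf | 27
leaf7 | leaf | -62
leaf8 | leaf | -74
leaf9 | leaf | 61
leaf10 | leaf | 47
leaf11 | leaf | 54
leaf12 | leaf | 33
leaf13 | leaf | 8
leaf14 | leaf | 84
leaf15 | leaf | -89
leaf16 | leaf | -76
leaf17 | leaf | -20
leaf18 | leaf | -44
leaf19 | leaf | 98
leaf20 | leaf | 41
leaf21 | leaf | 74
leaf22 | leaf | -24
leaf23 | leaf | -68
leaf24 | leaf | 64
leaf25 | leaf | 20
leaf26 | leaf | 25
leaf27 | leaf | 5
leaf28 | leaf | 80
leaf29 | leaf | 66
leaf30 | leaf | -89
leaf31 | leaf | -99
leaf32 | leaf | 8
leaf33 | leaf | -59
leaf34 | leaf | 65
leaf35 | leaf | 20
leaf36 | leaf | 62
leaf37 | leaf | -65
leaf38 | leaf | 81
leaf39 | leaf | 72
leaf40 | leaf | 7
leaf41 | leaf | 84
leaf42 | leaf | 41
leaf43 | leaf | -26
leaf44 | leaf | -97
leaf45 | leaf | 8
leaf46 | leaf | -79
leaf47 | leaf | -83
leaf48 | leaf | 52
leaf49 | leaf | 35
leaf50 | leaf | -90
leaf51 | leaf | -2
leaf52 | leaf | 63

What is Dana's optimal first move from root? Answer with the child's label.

M (Ravi): max(81, 31, 21) = 81
N (Ravi): max(20, 16) = 20
D (Dana): min(81, 20) = 20
P (Ravi): max(27, -62) = 27
Q (Ravi): max(-74, 61) = 61
E (Dana): min(27, 61) = 27
A (Ravi): max(20, 27) = 27
R (Ravi): max(47, 54, 33, 8) = 54
S (Ravi): max(84, -89, -76, -20) = 84
F (Dana): min(54, 84) = 54
T (Ravi): max(-44, 98, 41) = 98
U (Ravi): max(74, -24, -68, 64) = 74
G (Dana): min(98, 74) = 74
V (Ravi): max(20, 25, 5) = 25
W (Ravi): max(80, 66, -89) = 80
H (Dana): min(25, 80) = 25
X (Ravi): max(-99, 8) = 8
Y (Ravi): max(-59, 65, 20) = 65
Z (Ravi): max(62, -65, 81) = 81
J (Dana): min(8, 65, 81) = 8
B (Ravi): max(54, 74, 25, 8) = 74
AA (Ravi): max(72, 7) = 72
AB (Ravi): max(84, 41, -26, -97) = 84
AC (Ravi): max(8, -79, -83) = 8
K (Dana): min(72, 84, 8) = 8
AD (Ravi): max(52, 35) = 52
AE (Ravi): max(-90, -2, 63) = 63
L (Dana): min(52, 63) = 52
C (Ravi): max(8, 52) = 52
root (Dana): min(27, 74, 52) = 27
Dana at root wants the lowest of {A=27, B=74, C=52}, so chooses A.

A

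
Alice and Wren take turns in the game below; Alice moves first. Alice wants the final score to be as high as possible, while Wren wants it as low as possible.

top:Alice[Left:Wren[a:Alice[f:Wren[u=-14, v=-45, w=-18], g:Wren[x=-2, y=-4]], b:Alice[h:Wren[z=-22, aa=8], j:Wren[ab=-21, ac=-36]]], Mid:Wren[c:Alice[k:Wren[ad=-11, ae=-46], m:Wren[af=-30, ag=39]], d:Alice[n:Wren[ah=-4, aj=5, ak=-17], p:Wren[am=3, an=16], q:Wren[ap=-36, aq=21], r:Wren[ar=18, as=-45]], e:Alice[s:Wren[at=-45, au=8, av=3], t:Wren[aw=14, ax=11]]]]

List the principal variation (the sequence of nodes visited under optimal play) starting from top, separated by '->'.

top -> Left -> b -> h -> z

f (Wren): min(-14, -45, -18) = -45
g (Wren): min(-2, -4) = -4
a (Alice): max(-45, -4) = -4
h (Wren): min(-22, 8) = -22
j (Wren): min(-21, -36) = -36
b (Alice): max(-22, -36) = -22
Left (Wren): min(-4, -22) = -22
k (Wren): min(-11, -46) = -46
m (Wren): min(-30, 39) = -30
c (Alice): max(-46, -30) = -30
n (Wren): min(-4, 5, -17) = -17
p (Wren): min(3, 16) = 3
q (Wren): min(-36, 21) = -36
r (Wren): min(18, -45) = -45
d (Alice): max(-17, 3, -36, -45) = 3
s (Wren): min(-45, 8, 3) = -45
t (Wren): min(14, 11) = 11
e (Alice): max(-45, 11) = 11
Mid (Wren): min(-30, 3, 11) = -30
top (Alice): max(-22, -30) = -22
At top, Alice picks Left (highest: -22).
At Left, Wren picks b (lowest: -22).
At b, Alice picks h (highest: -22).
At h, Wren picks z (lowest: -22).
Terminal value -22.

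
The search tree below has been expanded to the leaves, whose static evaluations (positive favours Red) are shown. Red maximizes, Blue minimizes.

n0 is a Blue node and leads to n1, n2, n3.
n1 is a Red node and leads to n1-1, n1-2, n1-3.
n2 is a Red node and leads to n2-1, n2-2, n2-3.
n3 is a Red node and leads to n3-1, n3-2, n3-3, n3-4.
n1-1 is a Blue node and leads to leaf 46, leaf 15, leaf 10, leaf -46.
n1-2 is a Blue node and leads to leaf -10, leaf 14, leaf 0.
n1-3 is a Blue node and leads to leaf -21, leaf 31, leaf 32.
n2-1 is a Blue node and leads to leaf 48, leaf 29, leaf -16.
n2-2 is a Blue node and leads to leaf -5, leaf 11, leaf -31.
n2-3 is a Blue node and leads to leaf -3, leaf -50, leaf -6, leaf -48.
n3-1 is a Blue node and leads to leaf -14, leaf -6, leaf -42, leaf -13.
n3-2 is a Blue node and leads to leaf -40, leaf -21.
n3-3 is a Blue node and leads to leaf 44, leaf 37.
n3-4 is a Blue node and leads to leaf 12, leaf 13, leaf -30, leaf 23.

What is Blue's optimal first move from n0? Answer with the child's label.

n2

n1-1 (Blue): min(46, 15, 10, -46) = -46
n1-2 (Blue): min(-10, 14, 0) = -10
n1-3 (Blue): min(-21, 31, 32) = -21
n1 (Red): max(-46, -10, -21) = -10
n2-1 (Blue): min(48, 29, -16) = -16
n2-2 (Blue): min(-5, 11, -31) = -31
n2-3 (Blue): min(-3, -50, -6, -48) = -50
n2 (Red): max(-16, -31, -50) = -16
n3-1 (Blue): min(-14, -6, -42, -13) = -42
n3-2 (Blue): min(-40, -21) = -40
n3-3 (Blue): min(44, 37) = 37
n3-4 (Blue): min(12, 13, -30, 23) = -30
n3 (Red): max(-42, -40, 37, -30) = 37
n0 (Blue): min(-10, -16, 37) = -16
Blue at n0 wants the lowest of {n1=-10, n2=-16, n3=37}, so chooses n2.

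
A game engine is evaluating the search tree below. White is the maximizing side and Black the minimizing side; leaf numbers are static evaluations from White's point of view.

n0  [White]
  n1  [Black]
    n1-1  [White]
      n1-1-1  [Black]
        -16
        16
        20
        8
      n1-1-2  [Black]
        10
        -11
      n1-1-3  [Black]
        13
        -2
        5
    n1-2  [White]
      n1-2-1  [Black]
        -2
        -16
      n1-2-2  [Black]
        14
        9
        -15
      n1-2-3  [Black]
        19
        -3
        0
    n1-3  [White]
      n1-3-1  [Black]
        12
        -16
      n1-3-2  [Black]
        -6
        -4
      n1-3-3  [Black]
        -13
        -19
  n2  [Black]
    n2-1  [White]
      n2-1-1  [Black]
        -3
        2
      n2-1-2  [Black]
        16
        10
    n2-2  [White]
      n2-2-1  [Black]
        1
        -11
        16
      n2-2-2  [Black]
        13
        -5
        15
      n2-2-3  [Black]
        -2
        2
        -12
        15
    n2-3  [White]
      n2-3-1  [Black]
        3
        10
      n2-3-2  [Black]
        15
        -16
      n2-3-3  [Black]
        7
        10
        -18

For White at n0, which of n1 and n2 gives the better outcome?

n1-1-1 (Black): min(-16, 16, 20, 8) = -16
n1-1-2 (Black): min(10, -11) = -11
n1-1-3 (Black): min(13, -2, 5) = -2
n1-1 (White): max(-16, -11, -2) = -2
n1-2-1 (Black): min(-2, -16) = -16
n1-2-2 (Black): min(14, 9, -15) = -15
n1-2-3 (Black): min(19, -3, 0) = -3
n1-2 (White): max(-16, -15, -3) = -3
n1-3-1 (Black): min(12, -16) = -16
n1-3-2 (Black): min(-6, -4) = -6
n1-3-3 (Black): min(-13, -19) = -19
n1-3 (White): max(-16, -6, -19) = -6
n1 (Black): min(-2, -3, -6) = -6
n2-1-1 (Black): min(-3, 2) = -3
n2-1-2 (Black): min(16, 10) = 10
n2-1 (White): max(-3, 10) = 10
n2-2-1 (Black): min(1, -11, 16) = -11
n2-2-2 (Black): min(13, -5, 15) = -5
n2-2-3 (Black): min(-2, 2, -12, 15) = -12
n2-2 (White): max(-11, -5, -12) = -5
n2-3-1 (Black): min(3, 10) = 3
n2-3-2 (Black): min(15, -16) = -16
n2-3-3 (Black): min(7, 10, -18) = -18
n2-3 (White): max(3, -16, -18) = 3
n2 (Black): min(10, -5, 3) = -5
White prefers the higher value; n1=-6, n2=-5. n2 is better since -5 > -6.

n2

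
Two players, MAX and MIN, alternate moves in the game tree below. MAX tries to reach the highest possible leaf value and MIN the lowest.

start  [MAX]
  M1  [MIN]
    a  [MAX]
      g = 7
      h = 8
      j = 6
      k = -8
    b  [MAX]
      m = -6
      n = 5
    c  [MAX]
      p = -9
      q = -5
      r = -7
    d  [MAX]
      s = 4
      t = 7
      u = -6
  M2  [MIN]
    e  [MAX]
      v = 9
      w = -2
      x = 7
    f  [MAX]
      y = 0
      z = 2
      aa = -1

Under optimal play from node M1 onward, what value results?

a (MAX): max(7, 8, 6, -8) = 8
b (MAX): max(-6, 5) = 5
c (MAX): max(-9, -5, -7) = -5
d (MAX): max(4, 7, -6) = 7
M1 (MIN): min(8, 5, -5, 7) = -5

-5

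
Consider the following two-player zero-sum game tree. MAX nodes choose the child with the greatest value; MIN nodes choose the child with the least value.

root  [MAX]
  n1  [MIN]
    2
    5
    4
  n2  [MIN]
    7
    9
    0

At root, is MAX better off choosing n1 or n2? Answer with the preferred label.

n1 (MIN): min(2, 5, 4) = 2
n2 (MIN): min(7, 9, 0) = 0
MAX prefers the higher value; n1=2, n2=0. n1 is better since 2 > 0.

n1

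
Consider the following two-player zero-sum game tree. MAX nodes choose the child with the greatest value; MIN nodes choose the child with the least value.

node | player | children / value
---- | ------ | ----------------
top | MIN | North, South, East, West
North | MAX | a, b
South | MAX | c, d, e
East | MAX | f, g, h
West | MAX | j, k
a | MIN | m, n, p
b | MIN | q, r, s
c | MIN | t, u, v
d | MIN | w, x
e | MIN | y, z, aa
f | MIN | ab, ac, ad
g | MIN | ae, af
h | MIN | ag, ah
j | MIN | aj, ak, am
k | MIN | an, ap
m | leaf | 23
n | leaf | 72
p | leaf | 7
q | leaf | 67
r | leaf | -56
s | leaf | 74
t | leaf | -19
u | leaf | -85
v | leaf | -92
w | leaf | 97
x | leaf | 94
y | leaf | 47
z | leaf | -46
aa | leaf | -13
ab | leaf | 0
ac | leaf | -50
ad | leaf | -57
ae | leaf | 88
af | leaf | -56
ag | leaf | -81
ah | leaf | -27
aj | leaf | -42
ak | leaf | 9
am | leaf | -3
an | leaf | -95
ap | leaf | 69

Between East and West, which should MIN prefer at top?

f (MIN): min(0, -50, -57) = -57
g (MIN): min(88, -56) = -56
h (MIN): min(-81, -27) = -81
East (MAX): max(-57, -56, -81) = -56
j (MIN): min(-42, 9, -3) = -42
k (MIN): min(-95, 69) = -95
West (MAX): max(-42, -95) = -42
MIN prefers the lower value; East=-56, West=-42. East is better since -56 < -42.

East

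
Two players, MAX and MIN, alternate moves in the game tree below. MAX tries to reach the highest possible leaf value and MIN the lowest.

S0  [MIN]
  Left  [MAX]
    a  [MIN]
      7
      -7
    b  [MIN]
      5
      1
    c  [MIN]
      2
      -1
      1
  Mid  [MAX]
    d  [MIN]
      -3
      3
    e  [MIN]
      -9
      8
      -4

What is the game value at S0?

-3

a (MIN): min(7, -7) = -7
b (MIN): min(5, 1) = 1
c (MIN): min(2, -1, 1) = -1
Left (MAX): max(-7, 1, -1) = 1
d (MIN): min(-3, 3) = -3
e (MIN): min(-9, 8, -4) = -9
Mid (MAX): max(-3, -9) = -3
S0 (MIN): min(1, -3) = -3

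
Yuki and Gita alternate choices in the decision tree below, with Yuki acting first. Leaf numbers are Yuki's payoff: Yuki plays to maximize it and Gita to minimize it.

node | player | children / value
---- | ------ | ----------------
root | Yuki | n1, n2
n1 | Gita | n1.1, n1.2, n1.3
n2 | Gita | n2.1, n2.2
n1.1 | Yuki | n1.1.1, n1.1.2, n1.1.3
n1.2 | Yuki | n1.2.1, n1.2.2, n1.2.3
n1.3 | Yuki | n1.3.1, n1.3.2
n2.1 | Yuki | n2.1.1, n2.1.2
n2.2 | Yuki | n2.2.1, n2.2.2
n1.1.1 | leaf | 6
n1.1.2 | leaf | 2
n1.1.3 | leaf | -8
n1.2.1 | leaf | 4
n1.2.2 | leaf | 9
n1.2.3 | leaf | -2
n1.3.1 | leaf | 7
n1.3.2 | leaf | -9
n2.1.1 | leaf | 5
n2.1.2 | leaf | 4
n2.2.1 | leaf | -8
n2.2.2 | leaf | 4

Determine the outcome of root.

6

n1.1 (Yuki): max(6, 2, -8) = 6
n1.2 (Yuki): max(4, 9, -2) = 9
n1.3 (Yuki): max(7, -9) = 7
n1 (Gita): min(6, 9, 7) = 6
n2.1 (Yuki): max(5, 4) = 5
n2.2 (Yuki): max(-8, 4) = 4
n2 (Gita): min(5, 4) = 4
root (Yuki): max(6, 4) = 6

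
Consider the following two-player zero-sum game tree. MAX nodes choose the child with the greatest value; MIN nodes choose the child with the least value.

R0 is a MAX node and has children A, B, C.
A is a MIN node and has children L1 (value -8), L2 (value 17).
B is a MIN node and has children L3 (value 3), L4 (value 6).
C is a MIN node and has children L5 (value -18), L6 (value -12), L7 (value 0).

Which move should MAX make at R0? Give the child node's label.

A (MIN): min(-8, 17) = -8
B (MIN): min(3, 6) = 3
C (MIN): min(-18, -12, 0) = -18
R0 (MAX): max(-8, 3, -18) = 3
MAX at R0 wants the highest of {A=-8, B=3, C=-18}, so chooses B.

B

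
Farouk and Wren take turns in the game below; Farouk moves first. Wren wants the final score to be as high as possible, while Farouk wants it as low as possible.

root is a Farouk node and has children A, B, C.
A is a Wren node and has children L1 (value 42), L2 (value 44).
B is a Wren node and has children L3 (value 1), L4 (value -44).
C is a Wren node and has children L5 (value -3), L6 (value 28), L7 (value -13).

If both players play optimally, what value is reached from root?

A (Wren): max(42, 44) = 44
B (Wren): max(1, -44) = 1
C (Wren): max(-3, 28, -13) = 28
root (Farouk): min(44, 1, 28) = 1

1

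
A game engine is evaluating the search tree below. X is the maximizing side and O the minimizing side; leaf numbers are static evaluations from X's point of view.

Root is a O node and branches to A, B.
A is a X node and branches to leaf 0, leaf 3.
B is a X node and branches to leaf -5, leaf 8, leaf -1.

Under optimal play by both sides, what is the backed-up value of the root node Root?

A (X): max(0, 3) = 3
B (X): max(-5, 8, -1) = 8
Root (O): min(3, 8) = 3

3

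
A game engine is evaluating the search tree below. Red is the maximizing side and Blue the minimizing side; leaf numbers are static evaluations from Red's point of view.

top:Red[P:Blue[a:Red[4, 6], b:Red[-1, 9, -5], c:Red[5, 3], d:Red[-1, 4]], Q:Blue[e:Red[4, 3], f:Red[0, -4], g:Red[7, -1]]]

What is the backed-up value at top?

a (Red): max(4, 6) = 6
b (Red): max(-1, 9, -5) = 9
c (Red): max(5, 3) = 5
d (Red): max(-1, 4) = 4
P (Blue): min(6, 9, 5, 4) = 4
e (Red): max(4, 3) = 4
f (Red): max(0, -4) = 0
g (Red): max(7, -1) = 7
Q (Blue): min(4, 0, 7) = 0
top (Red): max(4, 0) = 4

4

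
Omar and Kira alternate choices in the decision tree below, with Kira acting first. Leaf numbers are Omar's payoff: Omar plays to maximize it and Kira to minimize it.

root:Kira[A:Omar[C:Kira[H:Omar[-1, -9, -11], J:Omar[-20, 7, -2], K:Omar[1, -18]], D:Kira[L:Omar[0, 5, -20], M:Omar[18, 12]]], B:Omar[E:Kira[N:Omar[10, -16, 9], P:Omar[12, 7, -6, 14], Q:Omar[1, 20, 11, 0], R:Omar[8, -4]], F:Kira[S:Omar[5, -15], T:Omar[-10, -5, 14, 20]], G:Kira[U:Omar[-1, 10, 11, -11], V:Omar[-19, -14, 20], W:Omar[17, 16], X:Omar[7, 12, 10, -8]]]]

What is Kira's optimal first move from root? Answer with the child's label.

A

H (Omar): max(-1, -9, -11) = -1
J (Omar): max(-20, 7, -2) = 7
K (Omar): max(1, -18) = 1
C (Kira): min(-1, 7, 1) = -1
L (Omar): max(0, 5, -20) = 5
M (Omar): max(18, 12) = 18
D (Kira): min(5, 18) = 5
A (Omar): max(-1, 5) = 5
N (Omar): max(10, -16, 9) = 10
P (Omar): max(12, 7, -6, 14) = 14
Q (Omar): max(1, 20, 11, 0) = 20
R (Omar): max(8, -4) = 8
E (Kira): min(10, 14, 20, 8) = 8
S (Omar): max(5, -15) = 5
T (Omar): max(-10, -5, 14, 20) = 20
F (Kira): min(5, 20) = 5
U (Omar): max(-1, 10, 11, -11) = 11
V (Omar): max(-19, -14, 20) = 20
W (Omar): max(17, 16) = 17
X (Omar): max(7, 12, 10, -8) = 12
G (Kira): min(11, 20, 17, 12) = 11
B (Omar): max(8, 5, 11) = 11
root (Kira): min(5, 11) = 5
Kira at root wants the lowest of {A=5, B=11}, so chooses A.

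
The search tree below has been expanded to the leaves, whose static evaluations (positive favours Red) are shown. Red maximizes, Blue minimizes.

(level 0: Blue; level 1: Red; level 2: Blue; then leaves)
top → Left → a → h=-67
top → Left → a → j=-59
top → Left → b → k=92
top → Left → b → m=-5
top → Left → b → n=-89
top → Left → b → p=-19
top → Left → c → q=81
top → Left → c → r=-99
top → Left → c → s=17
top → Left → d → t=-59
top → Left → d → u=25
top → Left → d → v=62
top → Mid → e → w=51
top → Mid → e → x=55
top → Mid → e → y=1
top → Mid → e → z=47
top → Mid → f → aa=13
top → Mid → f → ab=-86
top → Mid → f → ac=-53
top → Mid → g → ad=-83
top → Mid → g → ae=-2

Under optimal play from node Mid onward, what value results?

e (Blue): min(51, 55, 1, 47) = 1
f (Blue): min(13, -86, -53) = -86
g (Blue): min(-83, -2) = -83
Mid (Red): max(1, -86, -83) = 1

1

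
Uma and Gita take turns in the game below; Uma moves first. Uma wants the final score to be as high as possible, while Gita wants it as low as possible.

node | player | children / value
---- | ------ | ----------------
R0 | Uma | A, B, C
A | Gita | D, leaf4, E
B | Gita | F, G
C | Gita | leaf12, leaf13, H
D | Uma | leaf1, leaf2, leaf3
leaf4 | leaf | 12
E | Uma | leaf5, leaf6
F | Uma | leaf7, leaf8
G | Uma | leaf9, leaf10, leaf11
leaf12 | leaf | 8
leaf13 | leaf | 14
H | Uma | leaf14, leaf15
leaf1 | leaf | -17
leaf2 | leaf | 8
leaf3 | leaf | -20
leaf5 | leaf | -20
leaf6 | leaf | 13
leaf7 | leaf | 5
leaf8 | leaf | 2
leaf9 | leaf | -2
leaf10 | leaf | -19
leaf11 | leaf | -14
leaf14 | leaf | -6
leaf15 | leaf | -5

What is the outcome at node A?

8

D (Uma): max(-17, 8, -20) = 8
E (Uma): max(-20, 13) = 13
A (Gita): min(8, 12, 13) = 8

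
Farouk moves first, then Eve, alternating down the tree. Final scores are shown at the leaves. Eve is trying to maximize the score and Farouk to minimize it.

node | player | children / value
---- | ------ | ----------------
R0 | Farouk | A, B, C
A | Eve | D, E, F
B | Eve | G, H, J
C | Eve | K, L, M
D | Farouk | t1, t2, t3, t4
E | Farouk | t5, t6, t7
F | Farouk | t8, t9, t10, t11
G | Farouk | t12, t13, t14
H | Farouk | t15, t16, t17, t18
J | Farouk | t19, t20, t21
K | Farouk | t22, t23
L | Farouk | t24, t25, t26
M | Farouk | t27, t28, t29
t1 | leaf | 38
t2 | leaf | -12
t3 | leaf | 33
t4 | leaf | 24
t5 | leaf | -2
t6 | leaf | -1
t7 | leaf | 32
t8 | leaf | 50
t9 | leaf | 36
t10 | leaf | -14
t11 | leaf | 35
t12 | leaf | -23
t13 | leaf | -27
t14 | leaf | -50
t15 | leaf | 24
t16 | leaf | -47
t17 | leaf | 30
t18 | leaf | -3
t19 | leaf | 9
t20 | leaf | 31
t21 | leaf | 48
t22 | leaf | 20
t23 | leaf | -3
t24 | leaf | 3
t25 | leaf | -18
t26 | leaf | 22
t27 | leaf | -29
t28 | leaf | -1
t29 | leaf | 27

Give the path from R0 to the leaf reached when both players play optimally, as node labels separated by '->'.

R0 -> C -> K -> t23

D (Farouk): min(38, -12, 33, 24) = -12
E (Farouk): min(-2, -1, 32) = -2
F (Farouk): min(50, 36, -14, 35) = -14
A (Eve): max(-12, -2, -14) = -2
G (Farouk): min(-23, -27, -50) = -50
H (Farouk): min(24, -47, 30, -3) = -47
J (Farouk): min(9, 31, 48) = 9
B (Eve): max(-50, -47, 9) = 9
K (Farouk): min(20, -3) = -3
L (Farouk): min(3, -18, 22) = -18
M (Farouk): min(-29, -1, 27) = -29
C (Eve): max(-3, -18, -29) = -3
R0 (Farouk): min(-2, 9, -3) = -3
At R0, Farouk picks C (lowest: -3).
At C, Eve picks K (highest: -3).
At K, Farouk picks t23 (lowest: -3).
Terminal value -3.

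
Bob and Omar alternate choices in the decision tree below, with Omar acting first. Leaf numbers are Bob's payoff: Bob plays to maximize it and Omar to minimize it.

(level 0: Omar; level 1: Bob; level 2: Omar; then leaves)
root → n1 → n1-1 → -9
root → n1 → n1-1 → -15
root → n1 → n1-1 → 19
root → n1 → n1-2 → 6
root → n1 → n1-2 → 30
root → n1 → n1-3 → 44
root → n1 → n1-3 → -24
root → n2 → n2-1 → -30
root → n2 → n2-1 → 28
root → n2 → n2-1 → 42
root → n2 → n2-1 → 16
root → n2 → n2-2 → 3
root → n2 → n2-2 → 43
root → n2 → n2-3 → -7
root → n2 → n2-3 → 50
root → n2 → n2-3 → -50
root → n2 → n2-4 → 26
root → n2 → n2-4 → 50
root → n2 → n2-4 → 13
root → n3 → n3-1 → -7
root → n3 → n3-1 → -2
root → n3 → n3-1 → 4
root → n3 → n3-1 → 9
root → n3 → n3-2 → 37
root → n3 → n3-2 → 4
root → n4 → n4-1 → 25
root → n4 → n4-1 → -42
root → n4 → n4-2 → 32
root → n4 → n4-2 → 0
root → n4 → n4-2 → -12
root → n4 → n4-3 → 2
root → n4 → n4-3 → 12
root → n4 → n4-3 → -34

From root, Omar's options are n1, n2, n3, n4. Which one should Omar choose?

n1-1 (Omar): min(-9, -15, 19) = -15
n1-2 (Omar): min(6, 30) = 6
n1-3 (Omar): min(44, -24) = -24
n1 (Bob): max(-15, 6, -24) = 6
n2-1 (Omar): min(-30, 28, 42, 16) = -30
n2-2 (Omar): min(3, 43) = 3
n2-3 (Omar): min(-7, 50, -50) = -50
n2-4 (Omar): min(26, 50, 13) = 13
n2 (Bob): max(-30, 3, -50, 13) = 13
n3-1 (Omar): min(-7, -2, 4, 9) = -7
n3-2 (Omar): min(37, 4) = 4
n3 (Bob): max(-7, 4) = 4
n4-1 (Omar): min(25, -42) = -42
n4-2 (Omar): min(32, 0, -12) = -12
n4-3 (Omar): min(2, 12, -34) = -34
n4 (Bob): max(-42, -12, -34) = -12
root (Omar): min(6, 13, 4, -12) = -12
Omar at root wants the lowest of {n1=6, n2=13, n3=4, n4=-12}, so chooses n4.

n4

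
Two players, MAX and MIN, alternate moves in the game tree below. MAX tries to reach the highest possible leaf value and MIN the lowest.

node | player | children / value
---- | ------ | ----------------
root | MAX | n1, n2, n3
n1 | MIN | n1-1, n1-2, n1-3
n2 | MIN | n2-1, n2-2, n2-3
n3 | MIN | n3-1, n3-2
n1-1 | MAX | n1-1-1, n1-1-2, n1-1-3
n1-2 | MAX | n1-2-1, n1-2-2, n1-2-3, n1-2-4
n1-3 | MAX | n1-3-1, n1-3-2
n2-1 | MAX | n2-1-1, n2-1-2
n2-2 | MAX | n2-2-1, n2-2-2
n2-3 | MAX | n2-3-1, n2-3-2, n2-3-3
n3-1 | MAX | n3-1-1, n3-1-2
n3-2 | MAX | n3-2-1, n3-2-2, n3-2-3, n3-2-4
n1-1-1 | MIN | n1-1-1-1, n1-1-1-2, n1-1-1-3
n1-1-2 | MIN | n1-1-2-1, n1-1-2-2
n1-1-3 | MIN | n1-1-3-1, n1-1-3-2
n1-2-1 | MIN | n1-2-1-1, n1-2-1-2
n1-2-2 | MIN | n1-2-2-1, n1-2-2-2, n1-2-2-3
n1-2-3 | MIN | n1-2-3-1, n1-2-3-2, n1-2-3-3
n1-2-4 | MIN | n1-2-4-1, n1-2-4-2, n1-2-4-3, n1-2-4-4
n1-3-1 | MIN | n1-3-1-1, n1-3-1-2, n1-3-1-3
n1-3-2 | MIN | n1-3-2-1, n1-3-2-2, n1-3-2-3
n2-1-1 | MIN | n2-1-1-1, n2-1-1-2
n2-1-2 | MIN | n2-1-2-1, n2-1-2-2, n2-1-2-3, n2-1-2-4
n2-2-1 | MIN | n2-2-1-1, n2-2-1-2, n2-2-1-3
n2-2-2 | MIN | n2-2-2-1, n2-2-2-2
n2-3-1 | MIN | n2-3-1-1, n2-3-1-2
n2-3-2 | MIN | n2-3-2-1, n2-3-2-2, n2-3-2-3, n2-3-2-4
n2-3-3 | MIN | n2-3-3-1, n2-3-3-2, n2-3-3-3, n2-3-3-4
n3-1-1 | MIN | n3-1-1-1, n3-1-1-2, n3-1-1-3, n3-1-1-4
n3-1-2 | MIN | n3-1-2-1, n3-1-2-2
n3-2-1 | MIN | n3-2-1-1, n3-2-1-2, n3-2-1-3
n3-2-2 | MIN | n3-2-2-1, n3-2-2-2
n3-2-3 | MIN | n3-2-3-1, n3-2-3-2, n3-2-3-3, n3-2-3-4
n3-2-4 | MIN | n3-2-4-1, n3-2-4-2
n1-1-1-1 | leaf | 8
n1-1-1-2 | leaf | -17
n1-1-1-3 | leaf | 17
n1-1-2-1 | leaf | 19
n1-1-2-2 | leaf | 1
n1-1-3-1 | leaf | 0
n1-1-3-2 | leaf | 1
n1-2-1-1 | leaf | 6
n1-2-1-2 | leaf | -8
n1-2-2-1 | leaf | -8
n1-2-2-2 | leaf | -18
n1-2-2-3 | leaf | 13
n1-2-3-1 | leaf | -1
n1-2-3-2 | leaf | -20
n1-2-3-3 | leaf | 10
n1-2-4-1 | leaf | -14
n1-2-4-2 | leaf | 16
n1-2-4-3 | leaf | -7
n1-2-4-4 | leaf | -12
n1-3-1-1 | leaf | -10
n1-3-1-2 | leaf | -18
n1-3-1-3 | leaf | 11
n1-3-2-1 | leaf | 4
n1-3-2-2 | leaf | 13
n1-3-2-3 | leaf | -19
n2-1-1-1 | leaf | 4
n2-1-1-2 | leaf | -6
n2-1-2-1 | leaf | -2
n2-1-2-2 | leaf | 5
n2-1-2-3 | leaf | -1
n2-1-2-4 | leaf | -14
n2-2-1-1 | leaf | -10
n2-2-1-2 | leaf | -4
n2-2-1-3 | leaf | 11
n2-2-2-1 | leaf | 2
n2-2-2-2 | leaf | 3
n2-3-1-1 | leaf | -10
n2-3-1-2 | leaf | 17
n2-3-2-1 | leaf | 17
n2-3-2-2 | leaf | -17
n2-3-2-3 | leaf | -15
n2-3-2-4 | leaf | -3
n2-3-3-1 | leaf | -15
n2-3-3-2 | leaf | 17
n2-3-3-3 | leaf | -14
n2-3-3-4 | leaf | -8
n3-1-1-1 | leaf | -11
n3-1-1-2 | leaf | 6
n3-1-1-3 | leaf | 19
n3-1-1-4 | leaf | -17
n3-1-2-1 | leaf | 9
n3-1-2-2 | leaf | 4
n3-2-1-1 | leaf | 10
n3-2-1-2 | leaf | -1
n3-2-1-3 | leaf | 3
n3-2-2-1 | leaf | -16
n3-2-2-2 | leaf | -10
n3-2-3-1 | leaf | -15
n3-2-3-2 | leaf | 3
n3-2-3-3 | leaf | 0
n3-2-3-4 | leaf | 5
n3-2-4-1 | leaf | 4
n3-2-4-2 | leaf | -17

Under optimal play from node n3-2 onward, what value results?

n3-2-1 (MIN): min(10, -1, 3) = -1
n3-2-2 (MIN): min(-16, -10) = -16
n3-2-3 (MIN): min(-15, 3, 0, 5) = -15
n3-2-4 (MIN): min(4, -17) = -17
n3-2 (MAX): max(-1, -16, -15, -17) = -1

-1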